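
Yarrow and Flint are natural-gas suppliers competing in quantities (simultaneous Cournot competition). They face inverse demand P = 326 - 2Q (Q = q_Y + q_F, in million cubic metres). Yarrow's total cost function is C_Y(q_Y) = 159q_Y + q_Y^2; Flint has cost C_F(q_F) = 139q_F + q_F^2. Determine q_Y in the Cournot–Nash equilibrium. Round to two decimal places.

19.63

Yarrow's profit: π_Y = (326 - 2Q)q_Y - (159q_Y + q_Y²). Setting ∂π_Y/∂q_Y = 0: 167 - 6q_Y - 2(q_F) = 0.
Flint's first-order condition: 187 - 6q_F - 2(q_Y) = 0.
Rearranging gives the reaction functions q_Y = (167 - 2q_F)/6 and q_F = (187 - 2q_Y)/6.
Substituting one into the other gives q_Y = 157/8 and q_F = 197/8.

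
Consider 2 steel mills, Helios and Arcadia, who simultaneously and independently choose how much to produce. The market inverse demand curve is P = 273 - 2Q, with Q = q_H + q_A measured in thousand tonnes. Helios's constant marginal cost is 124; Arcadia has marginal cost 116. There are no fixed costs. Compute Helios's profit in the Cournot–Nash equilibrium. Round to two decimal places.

1104.50

Helios's profit: π_H = (273 - 2Q)q_H - (124q_H). Setting ∂π_H/∂q_H = 0: 149 - 4q_H - 2(q_A) = 0.
Arcadia's first-order condition: 157 - 4q_A - 2(q_H) = 0.
Best responses: q_H = (149 - 2q_A)/4, q_A = (157 - 2q_H)/4.
Solving the pair: q_H = 47/2, q_A = 55/2.
Price P = 273 - 2·51 = 171.
Helios's profit: (171 - 124)·(47/2) = 1104.5000.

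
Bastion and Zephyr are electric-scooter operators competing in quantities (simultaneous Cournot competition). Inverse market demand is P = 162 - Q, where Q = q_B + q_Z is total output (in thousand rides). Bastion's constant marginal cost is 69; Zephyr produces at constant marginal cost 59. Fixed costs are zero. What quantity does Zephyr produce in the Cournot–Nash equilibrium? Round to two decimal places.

Bastion's profit: π_B = (162 - Q)q_B - (69q_B). Setting ∂π_B/∂q_B = 0: 93 - 2q_B - (q_Z) = 0.
Zephyr's profit: π_Z = (162 - Q)q_Z - (59q_Z). Setting ∂π_Z/∂q_Z = 0: 103 - 2q_Z - (q_B) = 0.
Best responses: q_B = (93 - q_Z)/2, q_Z = (103 - q_B)/2.
Solving the pair: q_B = 83/3, q_Z = 113/3.

37.67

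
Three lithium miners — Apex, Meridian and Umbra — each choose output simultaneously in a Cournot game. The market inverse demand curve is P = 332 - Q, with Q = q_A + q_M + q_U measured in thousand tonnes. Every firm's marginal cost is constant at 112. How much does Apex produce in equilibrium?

Each firm earns π_i = (332 - Q)q_i - 112q_i.
First-order condition (treating rivals' output as given): 220 - 2q_i - Σ_{j≠i} q_j = 0.
By symmetry each firm produces the same amount; substituting Σ_{j≠i} q_j = 2q_i yields q_i = 220/4 = 55.

55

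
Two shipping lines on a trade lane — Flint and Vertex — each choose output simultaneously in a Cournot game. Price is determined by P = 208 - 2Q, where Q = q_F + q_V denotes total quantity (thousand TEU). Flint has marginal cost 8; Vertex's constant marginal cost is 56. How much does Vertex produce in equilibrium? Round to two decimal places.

17.33

Flint's profit: π_F = (208 - 2Q)q_F - (8q_F). Setting ∂π_F/∂q_F = 0: 200 - 4q_F - 2(q_V) = 0.
Vertex's first-order condition: 152 - 4q_V - 2(q_F) = 0.
Rearranging gives the reaction functions q_F = (200 - 2q_V)/4 and q_V = (152 - 2q_F)/4.
Substituting one into the other gives q_F = 124/3 and q_V = 52/3.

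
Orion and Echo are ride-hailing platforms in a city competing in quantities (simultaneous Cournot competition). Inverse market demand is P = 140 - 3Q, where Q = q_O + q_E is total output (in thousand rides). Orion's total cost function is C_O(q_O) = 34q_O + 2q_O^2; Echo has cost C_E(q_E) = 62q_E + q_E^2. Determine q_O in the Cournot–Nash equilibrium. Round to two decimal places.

8.65

Orion's profit: π_O = (140 - 3Q)q_O - (34q_O + 2q_O²). Setting ∂π_O/∂q_O = 0: 106 - 10q_O - 3(q_E) = 0.
Echo's first-order condition: 78 - 8q_E - 3(q_O) = 0.
Rearranging gives the reaction functions q_O = (106 - 3q_E)/10 and q_E = (78 - 3q_O)/8.
Substituting one into the other gives q_O = 614/71 and q_E = 462/71.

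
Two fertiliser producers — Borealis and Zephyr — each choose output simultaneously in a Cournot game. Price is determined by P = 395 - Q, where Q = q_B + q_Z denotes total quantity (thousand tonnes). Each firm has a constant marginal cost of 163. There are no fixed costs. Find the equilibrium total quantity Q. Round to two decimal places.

154.67

A representative firm's profit is π_i = q_i(395 - Q) - 163q_i.
First-order condition (treating rivals' output as given): 232 - 2q_i - q_j = 0.
By symmetry each firm produces the same amount; substituting q_j = q_i yields q_i = 232/3.
Total output Q = 232/3 + 232/3 = 464/3.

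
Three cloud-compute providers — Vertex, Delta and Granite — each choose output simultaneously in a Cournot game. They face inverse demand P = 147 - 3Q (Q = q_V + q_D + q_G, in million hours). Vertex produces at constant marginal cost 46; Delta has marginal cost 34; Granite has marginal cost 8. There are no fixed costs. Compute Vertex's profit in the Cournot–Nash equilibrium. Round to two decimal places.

54.19

Vertex's profit: π_V = (147 - 3Q)q_V - (46q_V). Setting ∂π_V/∂q_V = 0: 101 - 6q_V - 3(q_D + q_G) = 0.
Delta's first-order condition: 113 - 6q_D - 3(q_V + q_G) = 0.
Granite's profit: π_G = (147 - 3Q)q_G - (8q_G). Setting ∂π_G/∂q_G = 0: 139 - 6q_G - 3(q_V + q_D) = 0.
Adding the 3 first-order conditions: 353 − 12Q = 0, so Q = 353/12.
Back-substituting: q_V = (101 − 353/4)/3 = 17/4, q_D = (113 − 353/4)/3 = 33/4, q_G = (139 − 353/4)/3 = 203/12.
Price P = 147 - 3·(353/12) = 235/4.
Vertex's profit: (235/4 - 46)·(17/4) = 867/16.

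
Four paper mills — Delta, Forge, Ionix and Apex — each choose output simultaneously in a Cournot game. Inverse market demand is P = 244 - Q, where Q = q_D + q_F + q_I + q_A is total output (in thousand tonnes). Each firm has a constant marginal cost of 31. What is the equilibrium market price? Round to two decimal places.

A representative firm's profit is π_i = q_i(244 - Q) - 31q_i.
First-order condition (treating rivals' output as given): 213 - 2q_i - Σ_{j≠i} q_j = 0.
By symmetry each firm produces the same amount; substituting Σ_{j≠i} q_j = 3q_i yields q_i = 213/5.
Total output Q = 852/5, so price P = 244 - 852/5 = 368/5.

73.60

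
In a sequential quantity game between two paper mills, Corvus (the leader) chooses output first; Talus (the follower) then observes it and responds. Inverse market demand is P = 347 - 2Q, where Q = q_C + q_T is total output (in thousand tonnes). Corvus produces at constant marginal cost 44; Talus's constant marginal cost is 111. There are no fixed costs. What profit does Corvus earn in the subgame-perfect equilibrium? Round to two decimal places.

8556.25

Solve by backward induction. Given q_C, the follower Talus maximises π_T = (347 - 2q_C - 2q_T)q_T - 111q_T.
Setting the follower's marginal profit to zero, 236 - 2q_C - 4q_T = 0, i.e. q_T = (236 - 2q_C)/4.
The leader anticipates this reaction. Substituting into P = 347 - 2Q gives P = 229 - q_C, so π_C = (229 - q_C)q_C - 44q_C.
Leader FOC: 185 - 2q_C = 0, so q_C = 185/2.
Then q_T = (236 - 2·(185/2))/4 = 51/4.
Price P = 347 - 2·(421/4) = 273/2.
Corvus's profit: (273/2 - 44)·(185/2) = 8556.2500.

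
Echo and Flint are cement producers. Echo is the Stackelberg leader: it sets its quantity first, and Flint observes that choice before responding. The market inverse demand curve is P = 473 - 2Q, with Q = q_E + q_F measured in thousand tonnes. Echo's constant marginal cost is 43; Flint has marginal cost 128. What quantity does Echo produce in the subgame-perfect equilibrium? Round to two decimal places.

128.75

The follower Flint best-responds to any q_E: π_F = (473 - 2Q)q_F - 128q_F.
Setting the follower's marginal profit to zero, 345 - 2q_E - 4q_F = 0, i.e. q_F = (345 - 2q_E)/4.
The leader anticipates this reaction. Substituting into P = 473 - 2Q gives P = 601/2 - q_E, so π_E = (601/2 - q_E)q_E - 43q_E.
Leader FOC: 515/2 - 2q_E = 0, so q_E = 515/4.
Then q_F = (345 - 2·(515/4))/4 = 175/8.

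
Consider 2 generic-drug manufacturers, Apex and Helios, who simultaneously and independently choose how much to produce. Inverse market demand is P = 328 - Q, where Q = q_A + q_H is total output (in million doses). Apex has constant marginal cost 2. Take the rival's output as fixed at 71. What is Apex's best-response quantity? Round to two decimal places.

127.50

With the rival's output fixed at 71, Apex's profit is π_A = (328 - 71 - q_A)q_A - (2q_A) = (257 - q_A)q_A - (2q_A).
∂π_A/∂q_A = 255 - 2q_A = 0, so q_A = 255/2.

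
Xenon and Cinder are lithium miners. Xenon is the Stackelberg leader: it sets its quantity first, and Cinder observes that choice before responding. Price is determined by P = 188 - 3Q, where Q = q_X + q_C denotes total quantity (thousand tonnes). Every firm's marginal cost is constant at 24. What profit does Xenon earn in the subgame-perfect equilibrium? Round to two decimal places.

1120.67

The follower Cinder best-responds to any q_X: π_C = (188 - 3Q)q_C - 24q_C.
Follower FOC: 164 - 3q_X - 6q_C = 0, so q_C(q_X) = (164 - 3q_X)/6.
Xenon substitutes q_C(q_X) into its own profit: π_X = q_X(188 - 3q_X - (164 - 3q_X)/2) - 24q_X = (106 - (3/2)q_X)q_X - 24q_X.
Maximising: ∂π_X/∂q_X = 82 - 3q_X = 0, giving q_X = 82/3.
Then q_C = (164 - 3·(82/3))/6 = 41/3.
Price P = 188 - 3·41 = 65.
Xenon's profit: (65 - 24)·(82/3) = 1120.6667.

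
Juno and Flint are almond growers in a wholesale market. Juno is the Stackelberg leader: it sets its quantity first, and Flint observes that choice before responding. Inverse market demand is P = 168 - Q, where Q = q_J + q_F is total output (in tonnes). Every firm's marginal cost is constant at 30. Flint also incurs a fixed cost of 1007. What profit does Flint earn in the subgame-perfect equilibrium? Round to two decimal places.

The follower Flint best-responds to any q_J: π_F = (168 - Q)q_F - 30q_F.
Setting the follower's marginal profit to zero, 138 - q_J - 2q_F = 0, i.e. q_F = (138 - q_J)/2.
Juno substitutes q_F(q_J) into its own profit: π_J = q_J(168 - q_J - (138 - q_J)/2) - 30q_J = (99 - (1/2)q_J)q_J - 30q_J.
The leader's first-order condition 69 - q_J = 0 yields q_J = 69.
Then q_F = (138 - 69)/2 = 69/2.
Price P = 168 - 207/2 = 129/2.
Flint's profit: (129/2 - 30)·(69/2) - 1007 = 733/4.

183.25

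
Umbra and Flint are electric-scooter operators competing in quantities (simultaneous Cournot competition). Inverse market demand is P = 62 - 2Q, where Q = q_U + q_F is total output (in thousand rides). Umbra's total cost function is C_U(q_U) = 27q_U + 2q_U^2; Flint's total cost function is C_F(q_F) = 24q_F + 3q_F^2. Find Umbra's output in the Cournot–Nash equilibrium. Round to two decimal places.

Umbra's profit: π_U = (62 - 2Q)q_U - (27q_U + 2q_U²). Setting ∂π_U/∂q_U = 0: 35 - 8q_U - 2(q_F) = 0.
Flint's profit: π_F = (62 - 2Q)q_F - (24q_F + 3q_F²). Setting ∂π_F/∂q_F = 0: 38 - 10q_F - 2(q_U) = 0.
So q_U = (35 - 2q_F)/8 and q_F = (38 - 2q_U)/10.
Solving the pair: q_U = 137/38, q_F = 117/38.

3.61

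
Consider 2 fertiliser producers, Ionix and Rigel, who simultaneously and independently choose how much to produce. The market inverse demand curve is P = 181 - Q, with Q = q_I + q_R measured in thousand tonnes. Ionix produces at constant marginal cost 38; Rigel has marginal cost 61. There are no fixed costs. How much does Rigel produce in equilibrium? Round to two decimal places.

Ionix's profit: π_I = (181 - Q)q_I - (38q_I). Setting ∂π_I/∂q_I = 0: 143 - 2q_I - (q_R) = 0.
Rigel's profit: π_R = (181 - Q)q_R - (61q_R). Setting ∂π_R/∂q_R = 0: 120 - 2q_R - (q_I) = 0.
So q_I = (143 - q_R)/2 and q_R = (120 - q_I)/2.
Solving the pair: q_I = 166/3, q_R = 97/3.

32.33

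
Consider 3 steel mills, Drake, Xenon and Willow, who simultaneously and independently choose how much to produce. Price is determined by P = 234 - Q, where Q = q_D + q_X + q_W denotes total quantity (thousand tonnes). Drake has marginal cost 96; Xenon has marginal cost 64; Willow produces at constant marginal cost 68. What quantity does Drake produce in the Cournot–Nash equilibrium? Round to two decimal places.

Drake's profit: π_D = (234 - Q)q_D - (96q_D). Setting ∂π_D/∂q_D = 0: 138 - 2q_D - (q_X + q_W) = 0.
Xenon's profit: π_X = (234 - Q)q_X - (64q_X). Setting ∂π_X/∂q_X = 0: 170 - 2q_X - (q_D + q_W) = 0.
Willow's profit: π_W = (234 - Q)q_W - (68q_W). Setting ∂π_W/∂q_W = 0: 166 - 2q_W - (q_D + q_X) = 0.
Adding the 3 first-order conditions: 474 − 4Q = 0, so Q = 237/2.
Back-substituting: q_D = (138 − 237/2) = 39/2, q_X = (170 − 237/2) = 103/2, q_W = (166 − 237/2) = 95/2.

19.50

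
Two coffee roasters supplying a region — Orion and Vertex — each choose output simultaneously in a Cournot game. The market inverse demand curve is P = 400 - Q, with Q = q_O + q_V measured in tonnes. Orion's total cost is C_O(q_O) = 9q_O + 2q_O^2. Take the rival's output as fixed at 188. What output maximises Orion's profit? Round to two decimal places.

With the rival's output fixed at 188, Orion's profit is π_O = (400 - 188 - q_O)q_O - (9q_O + 2q_O²) = (212 - q_O)q_O - (9q_O + 2q_O²).
∂π_O/∂q_O = 203 - 6q_O = 0, so q_O = 203/6.

33.83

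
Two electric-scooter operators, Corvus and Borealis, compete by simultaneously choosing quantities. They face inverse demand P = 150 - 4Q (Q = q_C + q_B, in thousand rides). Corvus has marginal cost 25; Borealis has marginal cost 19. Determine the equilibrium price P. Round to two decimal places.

Corvus's profit: π_C = (150 - 4Q)q_C - (25q_C). Setting ∂π_C/∂q_C = 0: 125 - 8q_C - 4(q_B) = 0.
Borealis's first-order condition: 131 - 8q_B - 4(q_C) = 0.
Rearranging gives the reaction functions q_C = (125 - 4q_B)/8 and q_B = (131 - 4q_C)/8.
Substituting one into the other gives q_C = 119/12 and q_B = 137/12.
Total output Q = 64/3, so price P = 150 - 4·(64/3) = 194/3.

64.67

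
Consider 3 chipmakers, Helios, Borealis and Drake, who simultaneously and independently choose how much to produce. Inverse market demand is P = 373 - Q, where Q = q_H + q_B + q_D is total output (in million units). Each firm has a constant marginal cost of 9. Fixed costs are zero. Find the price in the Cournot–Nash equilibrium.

100

A representative firm's profit is π_i = q_i(373 - Q) - 9q_i.
Setting ∂π_i/∂q_i = 0 with rivals' quantities fixed: 364 - 2q_i - Σ_{j≠i} q_j = 0.
By symmetry each firm produces the same amount; substituting Σ_{j≠i} q_j = 2q_i yields q_i = 364/4 = 91.
Total output Q = 273, so price P = 373 - 273 = 100.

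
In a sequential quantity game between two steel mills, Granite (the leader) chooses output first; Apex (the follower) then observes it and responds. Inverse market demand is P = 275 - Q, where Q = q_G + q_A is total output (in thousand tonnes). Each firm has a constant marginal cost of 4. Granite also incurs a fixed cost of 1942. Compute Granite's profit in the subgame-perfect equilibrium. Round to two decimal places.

Solve by backward induction. Given q_G, the follower Apex maximises π_A = (275 - q_G - q_A)q_A - 4q_A.
Setting the follower's marginal profit to zero, 271 - q_G - 2q_A = 0, i.e. q_A = (271 - q_G)/2.
The leader anticipates this reaction. Substituting into P = 275 - Q gives P = 279/2 - (1/2)q_G, so π_G = (279/2 - (1/2)q_G)q_G - 4q_G.
The leader's first-order condition 271/2 - q_G = 0 yields q_G = 271/2.
Then q_A = (271 - 271/2)/2 = 271/4.
Price P = 275 - 813/4 = 287/4.
Granite's profit: (287/4 - 4)·(271/2) - 1942 = 7238.1250.

7238.13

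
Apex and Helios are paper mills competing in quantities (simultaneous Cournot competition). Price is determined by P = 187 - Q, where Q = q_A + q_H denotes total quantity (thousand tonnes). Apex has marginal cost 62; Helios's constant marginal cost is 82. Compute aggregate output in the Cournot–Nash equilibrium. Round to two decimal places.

76.67

Apex's profit: π_A = (187 - Q)q_A - (62q_A). Setting ∂π_A/∂q_A = 0: 125 - 2q_A - (q_H) = 0.
Helios's profit: π_H = (187 - Q)q_H - (82q_H). Setting ∂π_H/∂q_H = 0: 105 - 2q_H - (q_A) = 0.
Rearranging gives the reaction functions q_A = (125 - q_H)/2 and q_H = (105 - q_A)/2.
Solving the pair: q_A = 145/3, q_H = 85/3.
Total output Q = 145/3 + 85/3 = 230/3.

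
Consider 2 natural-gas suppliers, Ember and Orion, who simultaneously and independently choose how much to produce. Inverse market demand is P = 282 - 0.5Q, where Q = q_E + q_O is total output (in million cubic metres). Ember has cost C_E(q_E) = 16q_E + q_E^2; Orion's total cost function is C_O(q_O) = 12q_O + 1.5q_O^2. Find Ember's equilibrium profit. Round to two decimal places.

Ember's profit: π_E = (282 - 0.5Q)q_E - (16q_E + q_E²). Setting ∂π_E/∂q_E = 0: 266 - 3q_E - (1/2)(q_O) = 0.
Orion's first-order condition: 270 - 4q_O - (1/2)(q_E) = 0.
Rearranging gives the reaction functions q_E = (266 - (1/2)q_O)/3 and q_O = (270 - (1/2)q_E)/4.
Solving the pair: q_E = 79.0638, q_O = 57.6170.
Price P = 282 - (1/2)·136.6809 = 213.6596.
Ember's profit: 213.6596·79.0638 - 16·79.0638 - 79.0638² = 9376.6338.

9376.63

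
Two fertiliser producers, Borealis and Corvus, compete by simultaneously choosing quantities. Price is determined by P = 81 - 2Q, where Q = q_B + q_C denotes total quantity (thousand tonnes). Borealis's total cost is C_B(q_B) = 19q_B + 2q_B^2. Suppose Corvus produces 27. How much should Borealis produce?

With the rival's output fixed at 27, Borealis's profit is π_B = (81 - 2·27 - 2q_B)q_B - (19q_B + 2q_B²) = (27 - 2q_B)q_B - (19q_B + 2q_B²).
∂π_B/∂q_B = 8 - 8q_B = 0, so q_B = 1.

1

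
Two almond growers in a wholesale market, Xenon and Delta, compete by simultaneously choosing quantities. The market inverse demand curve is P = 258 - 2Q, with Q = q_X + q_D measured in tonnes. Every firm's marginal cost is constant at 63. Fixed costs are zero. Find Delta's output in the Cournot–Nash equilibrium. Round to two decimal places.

Each firm earns π_i = (258 - 2Q)q_i - 63q_i.
Setting ∂π_i/∂q_i = 0 with rivals' quantities fixed: 195 - 4q_i - 2q_j = 0.
With identical firms every q_j equals q_i, so q_j = q_i and 195 = 6q_i, giving q_i = 65/2.

32.50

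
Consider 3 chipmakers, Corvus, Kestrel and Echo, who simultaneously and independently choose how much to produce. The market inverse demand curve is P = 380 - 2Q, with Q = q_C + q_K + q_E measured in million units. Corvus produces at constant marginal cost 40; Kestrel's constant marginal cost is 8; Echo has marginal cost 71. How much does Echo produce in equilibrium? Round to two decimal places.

26.88

Corvus's profit: π_C = (380 - 2Q)q_C - (40q_C). Setting ∂π_C/∂q_C = 0: 340 - 4q_C - 2(q_K + q_E) = 0.
Kestrel's profit: π_K = (380 - 2Q)q_K - (8q_K). Setting ∂π_K/∂q_K = 0: 372 - 4q_K - 2(q_C + q_E) = 0.
Echo's profit: π_E = (380 - 2Q)q_E - (71q_E). Setting ∂π_E/∂q_E = 0: 309 - 4q_E - 2(q_C + q_K) = 0.
Adding the 3 first-order conditions: 1021 − 8Q = 0, so Q = 1021/8.
Back-substituting: q_C = (340 − 1021/4)/2 = 339/8, q_K = (372 − 1021/4)/2 = 467/8, q_E = (309 − 1021/4)/2 = 215/8.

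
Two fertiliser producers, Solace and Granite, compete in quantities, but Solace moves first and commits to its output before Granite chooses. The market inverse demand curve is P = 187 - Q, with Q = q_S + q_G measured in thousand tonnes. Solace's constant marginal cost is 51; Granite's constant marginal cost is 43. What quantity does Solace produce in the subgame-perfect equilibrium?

64

Solve by backward induction. Given q_S, the follower Granite maximises π_G = (187 - q_S - q_G)q_G - 43q_G.
∂π_G/∂q_G = 144 - q_S - 2q_G = 0 gives the reaction function q_G = (144 - q_S)/2.
The leader anticipates this reaction. Substituting into P = 187 - Q gives P = 115 - (1/2)q_S, so π_S = (115 - (1/2)q_S)q_S - 51q_S.
Maximising: ∂π_S/∂q_S = 64 - q_S = 0, giving q_S = 64.
Then q_G = (144 - 64)/2 = 40.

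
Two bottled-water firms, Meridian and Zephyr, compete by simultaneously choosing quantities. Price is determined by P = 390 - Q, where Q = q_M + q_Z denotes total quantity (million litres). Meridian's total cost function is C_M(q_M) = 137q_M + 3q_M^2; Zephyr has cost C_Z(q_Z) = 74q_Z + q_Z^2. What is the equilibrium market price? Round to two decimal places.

294.16

Meridian's profit: π_M = (390 - Q)q_M - (137q_M + 3q_M²). Setting ∂π_M/∂q_M = 0: 253 - 8q_M - (q_Z) = 0.
Zephyr's profit: π_Z = (390 - Q)q_Z - (74q_Z + q_Z²). Setting ∂π_Z/∂q_Z = 0: 316 - 4q_Z - (q_M) = 0.
Rearranging gives the reaction functions q_M = (253 - q_Z)/8 and q_Z = (316 - q_M)/4.
Substituting one into the other gives q_M = 696/31 and q_Z = 73.3871.
Total output Q = 95.8387, so price P = 390 - 95.8387 = 294.1613.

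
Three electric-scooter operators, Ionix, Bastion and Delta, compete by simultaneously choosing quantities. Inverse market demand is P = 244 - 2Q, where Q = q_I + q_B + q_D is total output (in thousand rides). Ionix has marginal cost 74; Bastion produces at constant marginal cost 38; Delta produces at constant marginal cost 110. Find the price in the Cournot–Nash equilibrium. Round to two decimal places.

116.50

Ionix's profit: π_I = (244 - 2Q)q_I - (74q_I). Setting ∂π_I/∂q_I = 0: 170 - 4q_I - 2(q_B + q_D) = 0.
Bastion's profit: π_B = (244 - 2Q)q_B - (38q_B). Setting ∂π_B/∂q_B = 0: 206 - 4q_B - 2(q_I + q_D) = 0.
Delta's first-order condition: 134 - 4q_D - 2(q_I + q_B) = 0.
Summing all 3 equations gives 510 − 8Q = 0, hence Q = 255/4.
Back-substituting: q_I = (170 − 255/2)/2 = 85/4, q_B = (206 − 255/2)/2 = 157/4, q_D = (134 − 255/2)/2 = 13/4.
Total output Q = 255/4, so price P = 244 - 2·(255/4) = 233/2.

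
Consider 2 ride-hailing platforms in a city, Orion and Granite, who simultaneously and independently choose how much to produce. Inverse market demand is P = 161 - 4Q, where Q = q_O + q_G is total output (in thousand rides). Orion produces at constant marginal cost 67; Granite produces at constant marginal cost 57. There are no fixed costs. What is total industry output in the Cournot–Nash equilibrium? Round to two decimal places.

Orion's profit: π_O = (161 - 4Q)q_O - (67q_O). Setting ∂π_O/∂q_O = 0: 94 - 8q_O - 4(q_G) = 0.
Granite's profit: π_G = (161 - 4Q)q_G - (57q_G). Setting ∂π_G/∂q_G = 0: 104 - 8q_G - 4(q_O) = 0.
Best responses: q_O = (94 - 4q_G)/8, q_G = (104 - 4q_O)/8.
Substituting one into the other gives q_O = 7 and q_G = 19/2.
Total output Q = 7 + 19/2 = 33/2.

16.50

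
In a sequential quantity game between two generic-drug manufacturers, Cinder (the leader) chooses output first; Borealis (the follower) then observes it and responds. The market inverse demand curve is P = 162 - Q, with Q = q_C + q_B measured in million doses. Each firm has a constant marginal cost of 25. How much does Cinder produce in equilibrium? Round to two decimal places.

The follower Borealis best-responds to any q_C: π_B = (162 - Q)q_B - 25q_B.
∂π_B/∂q_B = 137 - q_C - 2q_B = 0 gives the reaction function q_B = (137 - q_C)/2.
The leader anticipates this reaction. Substituting into P = 162 - Q gives P = 187/2 - (1/2)q_C, so π_C = (187/2 - (1/2)q_C)q_C - 25q_C.
Maximising: ∂π_C/∂q_C = 137/2 - q_C = 0, giving q_C = 137/2.
Then q_B = (137 - 137/2)/2 = 137/4.

68.50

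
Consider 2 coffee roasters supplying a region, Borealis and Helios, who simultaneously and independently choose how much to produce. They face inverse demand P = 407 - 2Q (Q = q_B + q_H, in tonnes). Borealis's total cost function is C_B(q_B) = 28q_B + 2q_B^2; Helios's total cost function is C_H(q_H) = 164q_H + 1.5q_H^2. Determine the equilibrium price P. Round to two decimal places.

278.04

Borealis's profit: π_B = (407 - 2Q)q_B - (28q_B + 2q_B²). Setting ∂π_B/∂q_B = 0: 379 - 8q_B - 2(q_H) = 0.
Helios's first-order condition: 243 - 7q_H - 2(q_B) = 0.
Rearranging gives the reaction functions q_B = (379 - 2q_H)/8 and q_H = (243 - 2q_B)/7.
Substituting one into the other gives q_B = 41.6731 and q_H = 593/26.
Total output Q = 64.4808, so price P = 407 - 2·64.4808 = 278.0385.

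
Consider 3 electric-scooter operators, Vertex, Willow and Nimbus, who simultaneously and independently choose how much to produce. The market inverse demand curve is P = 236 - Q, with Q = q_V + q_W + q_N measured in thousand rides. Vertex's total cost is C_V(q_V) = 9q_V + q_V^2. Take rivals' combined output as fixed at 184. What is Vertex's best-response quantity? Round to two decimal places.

10.75

With rivals' combined output fixed at 184, Vertex's profit is π_V = (236 - 184 - q_V)q_V - (9q_V + q_V²) = (52 - q_V)q_V - (9q_V + q_V²).
∂π_V/∂q_V = 43 - 4q_V = 0, so q_V = 43/4.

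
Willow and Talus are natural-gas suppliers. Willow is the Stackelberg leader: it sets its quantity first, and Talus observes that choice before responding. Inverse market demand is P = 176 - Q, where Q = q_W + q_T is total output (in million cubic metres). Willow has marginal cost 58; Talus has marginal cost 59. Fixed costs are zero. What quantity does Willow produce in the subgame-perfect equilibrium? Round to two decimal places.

59.50

The follower Talus best-responds to any q_W: π_T = (176 - Q)q_T - 59q_T.
∂π_T/∂q_T = 117 - q_W - 2q_T = 0 gives the reaction function q_T = (117 - q_W)/2.
Willow substitutes q_T(q_W) into its own profit: π_W = q_W(176 - q_W - (117 - q_W)/2) - 58q_W = (235/2 - (1/2)q_W)q_W - 58q_W.
Leader FOC: 119/2 - q_W = 0, so q_W = 119/2.
Then q_T = (117 - 119/2)/2 = 115/4.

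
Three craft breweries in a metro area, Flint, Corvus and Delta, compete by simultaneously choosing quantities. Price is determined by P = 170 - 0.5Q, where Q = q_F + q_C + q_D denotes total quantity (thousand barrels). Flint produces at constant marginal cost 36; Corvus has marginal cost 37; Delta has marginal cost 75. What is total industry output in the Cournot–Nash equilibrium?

Flint's profit: π_F = (170 - 0.5Q)q_F - (36q_F). Setting ∂π_F/∂q_F = 0: 134 - q_F - (1/2)(q_C + q_D) = 0.
Corvus's first-order condition: 133 - q_C - (1/2)(q_F + q_D) = 0.
Delta's profit: π_D = (170 - 0.5Q)q_D - (75q_D). Setting ∂π_D/∂q_D = 0: 95 - q_D - (1/2)(q_F + q_C) = 0.
Adding the 3 first-order conditions: 362 − 2Q = 0, so Q = 181.
Back-substituting: q_F = (134 − 181/2)/(1/2) = 87, q_C = (133 − 181/2)/(1/2) = 85, q_D = (95 − 181/2)/(1/2) = 9.
Total output Q = 87 + 85 + 9 = 181.

181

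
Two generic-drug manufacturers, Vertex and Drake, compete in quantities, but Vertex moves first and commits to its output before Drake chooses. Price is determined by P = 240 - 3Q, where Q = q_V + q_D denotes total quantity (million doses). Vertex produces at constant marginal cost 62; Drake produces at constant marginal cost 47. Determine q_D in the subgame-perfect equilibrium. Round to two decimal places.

The follower Drake best-responds to any q_V: π_D = (240 - 3Q)q_D - 47q_D.
Setting the follower's marginal profit to zero, 193 - 3q_V - 6q_D = 0, i.e. q_D = (193 - 3q_V)/6.
Vertex substitutes q_D(q_V) into its own profit: π_V = q_V(240 - 3q_V - (193 - 3q_V)/2) - 62q_V = (287/2 - (3/2)q_V)q_V - 62q_V.
Maximising: ∂π_V/∂q_V = 163/2 - 3q_V = 0, giving q_V = 163/6.
Then q_D = (193 - 3·(163/6))/6 = 223/12.

18.58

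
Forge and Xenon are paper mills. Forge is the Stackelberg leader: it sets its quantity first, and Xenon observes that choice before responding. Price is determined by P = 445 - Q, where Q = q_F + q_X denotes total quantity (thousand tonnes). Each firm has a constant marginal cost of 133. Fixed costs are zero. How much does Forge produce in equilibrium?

156

Solve by backward induction. Given q_F, the follower Xenon maximises π_X = (445 - q_F - q_X)q_X - 133q_X.
Follower FOC: 312 - q_F - 2q_X = 0, so q_X(q_F) = (312 - q_F)/2.
The leader anticipates this reaction. Substituting into P = 445 - Q gives P = 289 - (1/2)q_F, so π_F = (289 - (1/2)q_F)q_F - 133q_F.
Maximising: ∂π_F/∂q_F = 156 - q_F = 0, giving q_F = 156.
Then q_X = (312 - 156)/2 = 78.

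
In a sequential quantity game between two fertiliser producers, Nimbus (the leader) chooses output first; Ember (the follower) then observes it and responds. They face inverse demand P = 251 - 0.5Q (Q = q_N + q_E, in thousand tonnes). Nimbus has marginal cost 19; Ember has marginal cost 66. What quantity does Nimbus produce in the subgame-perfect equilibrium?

279

Solve by backward induction. Given q_N, the follower Ember maximises π_E = (251 - (1/2)q_N - (1/2)q_E)q_E - 66q_E.
Setting the follower's marginal profit to zero, 185 - (1/2)q_N - q_E = 0, i.e. q_E = (185 - (1/2)q_N).
Nimbus substitutes q_E(q_N) into its own profit: π_N = q_N(251 - (1/2)q_N - (185 - (1/2)q_N)/2) - 19q_N = (317/2 - (1/4)q_N)q_N - 19q_N.
Leader FOC: 279/2 - (1/2)q_N = 0, so q_N = 279.
Then q_E = (185 - (1/2)·279) = 91/2.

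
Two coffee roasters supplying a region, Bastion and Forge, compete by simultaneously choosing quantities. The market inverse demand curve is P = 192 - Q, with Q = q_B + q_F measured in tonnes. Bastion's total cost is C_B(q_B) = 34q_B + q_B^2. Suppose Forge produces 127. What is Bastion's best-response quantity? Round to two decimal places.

7.75

With the rival's output fixed at 127, Bastion's profit is π_B = (192 - 127 - q_B)q_B - (34q_B + q_B²) = (65 - q_B)q_B - (34q_B + q_B²).
∂π_B/∂q_B = 31 - 4q_B = 0, so q_B = 31/4.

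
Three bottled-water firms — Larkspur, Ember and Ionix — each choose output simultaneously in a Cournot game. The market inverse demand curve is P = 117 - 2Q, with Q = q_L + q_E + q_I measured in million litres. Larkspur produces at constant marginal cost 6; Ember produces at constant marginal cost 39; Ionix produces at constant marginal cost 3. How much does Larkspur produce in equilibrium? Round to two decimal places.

17.63

Larkspur's profit: π_L = (117 - 2Q)q_L - (6q_L). Setting ∂π_L/∂q_L = 0: 111 - 4q_L - 2(q_E + q_I) = 0.
Ember's first-order condition: 78 - 4q_E - 2(q_L + q_I) = 0.
Ionix's first-order condition: 114 - 4q_I - 2(q_L + q_E) = 0.
Adding the 3 first-order conditions: 303 − 8Q = 0, so Q = 303/8.
Back-substituting: q_L = (111 − 303/4)/2 = 141/8, q_E = (78 − 303/4)/2 = 9/8, q_I = (114 − 303/4)/2 = 153/8.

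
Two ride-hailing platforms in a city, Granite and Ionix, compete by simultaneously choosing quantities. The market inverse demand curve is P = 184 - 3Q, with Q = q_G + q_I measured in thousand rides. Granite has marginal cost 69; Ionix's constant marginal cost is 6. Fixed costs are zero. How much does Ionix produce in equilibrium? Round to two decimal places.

Granite's profit: π_G = (184 - 3Q)q_G - (69q_G). Setting ∂π_G/∂q_G = 0: 115 - 6q_G - 3(q_I) = 0.
Ionix's profit: π_I = (184 - 3Q)q_I - (6q_I). Setting ∂π_I/∂q_I = 0: 178 - 6q_I - 3(q_G) = 0.
Rearranging gives the reaction functions q_G = (115 - 3q_I)/6 and q_I = (178 - 3q_G)/6.
Solving the pair: q_G = 52/9, q_I = 241/9.

26.78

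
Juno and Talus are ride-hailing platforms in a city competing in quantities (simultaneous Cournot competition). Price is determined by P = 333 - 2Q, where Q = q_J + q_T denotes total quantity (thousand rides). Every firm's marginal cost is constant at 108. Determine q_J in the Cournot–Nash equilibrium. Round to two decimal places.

37.50

A representative firm's profit is π_i = q_i(333 - 2Q) - 108q_i.
First-order condition (treating rivals' output as given): 225 - 4q_i - 2q_j = 0.
With identical firms every q_j equals q_i, so q_j = q_i and 225 = 6q_i, giving q_i = 75/2.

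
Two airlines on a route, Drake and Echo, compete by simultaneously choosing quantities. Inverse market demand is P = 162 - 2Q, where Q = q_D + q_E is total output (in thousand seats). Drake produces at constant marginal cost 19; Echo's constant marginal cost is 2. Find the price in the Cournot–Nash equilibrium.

Drake's profit: π_D = (162 - 2Q)q_D - (19q_D). Setting ∂π_D/∂q_D = 0: 143 - 4q_D - 2(q_E) = 0.
Echo's first-order condition: 160 - 4q_E - 2(q_D) = 0.
So q_D = (143 - 2q_E)/4 and q_E = (160 - 2q_D)/4.
Solving the pair: q_D = 21, q_E = 59/2.
Total output Q = 101/2, so price P = 162 - 2·(101/2) = 61.

61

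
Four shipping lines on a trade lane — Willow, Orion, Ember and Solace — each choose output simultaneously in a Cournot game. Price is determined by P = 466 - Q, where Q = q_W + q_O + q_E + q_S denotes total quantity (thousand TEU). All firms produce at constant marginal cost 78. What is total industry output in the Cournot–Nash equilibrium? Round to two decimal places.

A representative firm's profit is π_i = q_i(466 - Q) - 78q_i.
Setting ∂π_i/∂q_i = 0 with rivals' quantities fixed: 388 - 2q_i - Σ_{j≠i} q_j = 0.
By symmetry each firm produces the same amount; substituting Σ_{j≠i} q_j = 3q_i yields q_i = 388/5.
Total output Q = 388/5 + 388/5 + 388/5 + 388/5 = 1552/5.

310.40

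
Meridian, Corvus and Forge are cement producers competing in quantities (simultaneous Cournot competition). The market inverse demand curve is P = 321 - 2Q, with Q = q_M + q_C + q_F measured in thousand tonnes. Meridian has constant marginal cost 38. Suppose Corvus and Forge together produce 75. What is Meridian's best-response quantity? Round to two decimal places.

With rivals' combined output fixed at 75, Meridian's profit is π_M = (321 - 2·75 - 2q_M)q_M - (38q_M) = (171 - 2q_M)q_M - (38q_M).
∂π_M/∂q_M = 133 - 4q_M = 0, so q_M = 133/4.

33.25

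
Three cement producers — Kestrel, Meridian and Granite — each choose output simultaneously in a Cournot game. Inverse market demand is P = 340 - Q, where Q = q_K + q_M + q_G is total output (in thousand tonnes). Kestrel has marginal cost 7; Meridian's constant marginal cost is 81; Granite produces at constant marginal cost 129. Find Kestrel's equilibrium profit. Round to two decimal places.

17490.06

Kestrel's profit: π_K = (340 - Q)q_K - (7q_K). Setting ∂π_K/∂q_K = 0: 333 - 2q_K - (q_M + q_G) = 0.
Meridian's first-order condition: 259 - 2q_M - (q_K + q_G) = 0.
Granite's profit: π_G = (340 - Q)q_G - (129q_G). Setting ∂π_G/∂q_G = 0: 211 - 2q_G - (q_K + q_M) = 0.
Adding the 3 first-order conditions: 803 − 4Q = 0, so Q = 803/4.
Back-substituting: q_K = (333 − 803/4) = 529/4, q_M = (259 − 803/4) = 233/4, q_G = (211 − 803/4) = 41/4.
Price P = 340 - 803/4 = 557/4.
Kestrel's profit: (557/4 - 7)·(529/4) = 17490.0625.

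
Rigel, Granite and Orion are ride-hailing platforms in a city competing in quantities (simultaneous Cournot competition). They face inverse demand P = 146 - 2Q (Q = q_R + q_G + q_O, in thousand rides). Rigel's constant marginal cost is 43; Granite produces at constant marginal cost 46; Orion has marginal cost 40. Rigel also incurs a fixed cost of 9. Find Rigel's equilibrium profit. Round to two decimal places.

Rigel's profit: π_R = (146 - 2Q)q_R - (43q_R). Setting ∂π_R/∂q_R = 0: 103 - 4q_R - 2(q_G + q_O) = 0.
Granite's profit: π_G = (146 - 2Q)q_G - (46q_G). Setting ∂π_G/∂q_G = 0: 100 - 4q_G - 2(q_R + q_O) = 0.
Orion's first-order condition: 106 - 4q_O - 2(q_R + q_G) = 0.
Summing all 3 equations gives 309 − 8Q = 0, hence Q = 309/8.
Back-substituting: q_R = (103 − 309/4)/2 = 103/8, q_G = (100 − 309/4)/2 = 91/8, q_O = (106 − 309/4)/2 = 115/8.
Price P = 146 - 2·(309/8) = 275/4.
Rigel's profit: (275/4 - 43)·(103/8) - 9 = 322.5313.

322.53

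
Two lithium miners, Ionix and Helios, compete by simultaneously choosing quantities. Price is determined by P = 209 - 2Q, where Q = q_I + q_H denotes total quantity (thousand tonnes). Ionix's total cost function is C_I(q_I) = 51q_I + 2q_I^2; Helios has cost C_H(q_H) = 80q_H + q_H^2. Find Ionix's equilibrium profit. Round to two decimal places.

983.68

Ionix's profit: π_I = (209 - 2Q)q_I - (51q_I + 2q_I²). Setting ∂π_I/∂q_I = 0: 158 - 8q_I - 2(q_H) = 0.
Helios's profit: π_H = (209 - 2Q)q_H - (80q_H + q_H²). Setting ∂π_H/∂q_H = 0: 129 - 6q_H - 2(q_I) = 0.
Rearranging gives the reaction functions q_I = (158 - 2q_H)/8 and q_H = (129 - 2q_I)/6.
Substituting one into the other gives q_I = 345/22 and q_H = 179/11.
Price P = 209 - 2·(703/22) = 1596/11.
Ionix's profit: (1596/11)·(345/22) - 51·(345/22) - 2(345/22)² = 983.6777.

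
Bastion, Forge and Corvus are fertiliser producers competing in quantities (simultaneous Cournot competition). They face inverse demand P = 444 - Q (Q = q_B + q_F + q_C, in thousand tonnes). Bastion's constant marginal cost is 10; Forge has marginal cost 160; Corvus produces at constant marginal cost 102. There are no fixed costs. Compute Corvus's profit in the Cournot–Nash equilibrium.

5929

Bastion's profit: π_B = (444 - Q)q_B - (10q_B). Setting ∂π_B/∂q_B = 0: 434 - 2q_B - (q_F + q_C) = 0.
Forge's profit: π_F = (444 - Q)q_F - (160q_F). Setting ∂π_F/∂q_F = 0: 284 - 2q_F - (q_B + q_C) = 0.
Corvus's first-order condition: 342 - 2q_C - (q_B + q_F) = 0.
Adding the 3 conditions: 1060 − 2Q − 2Q = 0, i.e. Q = 265.
Back-substituting: q_B = (434 − 265) = 169, q_F = (284 − 265) = 19, q_C = (342 − 265) = 77.
Price P = 444 - 265 = 179.
Corvus's profit: (179 - 102)·77 = 5929.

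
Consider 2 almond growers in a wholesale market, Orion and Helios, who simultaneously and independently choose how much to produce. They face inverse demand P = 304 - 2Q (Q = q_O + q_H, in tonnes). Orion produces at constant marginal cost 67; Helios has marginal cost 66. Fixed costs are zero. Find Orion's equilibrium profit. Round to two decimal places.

Orion's profit: π_O = (304 - 2Q)q_O - (67q_O). Setting ∂π_O/∂q_O = 0: 237 - 4q_O - 2(q_H) = 0.
Helios's profit: π_H = (304 - 2Q)q_H - (66q_H). Setting ∂π_H/∂q_H = 0: 238 - 4q_H - 2(q_O) = 0.
So q_O = (237 - 2q_H)/4 and q_H = (238 - 2q_O)/4.
Solving the pair: q_O = 118/3, q_H = 239/6.
Price P = 304 - 2·(475/6) = 437/3.
Orion's profit: (437/3 - 67)·(118/3) = 3094.2222.

3094.22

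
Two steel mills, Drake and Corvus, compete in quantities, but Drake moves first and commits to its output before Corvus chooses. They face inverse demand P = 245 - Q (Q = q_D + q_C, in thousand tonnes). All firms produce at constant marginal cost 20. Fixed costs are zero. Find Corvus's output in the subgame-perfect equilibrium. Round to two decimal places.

The follower Corvus best-responds to any q_D: π_C = (245 - Q)q_C - 20q_C.
∂π_C/∂q_C = 225 - q_D - 2q_C = 0 gives the reaction function q_C = (225 - q_D)/2.
The leader anticipates this reaction. Substituting into P = 245 - Q gives P = 265/2 - (1/2)q_D, so π_D = (265/2 - (1/2)q_D)q_D - 20q_D.
The leader's first-order condition 225/2 - q_D = 0 yields q_D = 225/2.
Then q_C = (225 - 225/2)/2 = 225/4.

56.25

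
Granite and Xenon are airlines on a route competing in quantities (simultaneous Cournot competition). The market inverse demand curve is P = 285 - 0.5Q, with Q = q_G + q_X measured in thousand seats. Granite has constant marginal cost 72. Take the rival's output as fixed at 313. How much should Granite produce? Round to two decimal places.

56.50

With the rival's output fixed at 313, Granite's profit is π_G = (285 - (1/2)·313 - (1/2)q_G)q_G - (72q_G) = (257/2 - (1/2)q_G)q_G - (72q_G).
∂π_G/∂q_G = 113/2 - q_G = 0, so q_G = 113/2.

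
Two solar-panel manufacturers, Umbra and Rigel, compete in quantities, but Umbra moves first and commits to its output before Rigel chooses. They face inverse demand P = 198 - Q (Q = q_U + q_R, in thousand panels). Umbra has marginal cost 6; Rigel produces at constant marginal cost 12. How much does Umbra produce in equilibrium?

Solve by backward induction. Given q_U, the follower Rigel maximises π_R = (198 - q_U - q_R)q_R - 12q_R.
Setting the follower's marginal profit to zero, 186 - q_U - 2q_R = 0, i.e. q_R = (186 - q_U)/2.
Umbra substitutes q_R(q_U) into its own profit: π_U = q_U(198 - q_U - (186 - q_U)/2) - 6q_U = (105 - (1/2)q_U)q_U - 6q_U.
Leader FOC: 99 - q_U = 0, so q_U = 99.
Then q_R = (186 - 99)/2 = 87/2.

99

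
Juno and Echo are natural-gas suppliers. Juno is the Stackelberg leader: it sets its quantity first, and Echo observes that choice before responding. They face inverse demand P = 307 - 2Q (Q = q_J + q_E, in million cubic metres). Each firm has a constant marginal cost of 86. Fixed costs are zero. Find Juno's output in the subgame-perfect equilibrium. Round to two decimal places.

The follower Echo best-responds to any q_J: π_E = (307 - 2Q)q_E - 86q_E.
∂π_E/∂q_E = 221 - 2q_J - 4q_E = 0 gives the reaction function q_E = (221 - 2q_J)/4.
The leader anticipates this reaction. Substituting into P = 307 - 2Q gives P = 393/2 - q_J, so π_J = (393/2 - q_J)q_J - 86q_J.
Leader FOC: 221/2 - 2q_J = 0, so q_J = 221/4.
Then q_E = (221 - 2·(221/4))/4 = 221/8.

55.25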